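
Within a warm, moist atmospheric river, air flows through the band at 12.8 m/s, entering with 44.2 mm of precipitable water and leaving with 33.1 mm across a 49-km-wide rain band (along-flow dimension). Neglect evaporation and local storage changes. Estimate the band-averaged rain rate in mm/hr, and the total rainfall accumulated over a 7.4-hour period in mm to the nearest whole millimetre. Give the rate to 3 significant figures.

R ≈ 10.4 mm/hr; total ≈ 77 mm

Column moisture flux per unit crosswind length is F = V × PW.
Inflow: F_in = 12.8 × 44.2 = 565.76 mm·m/s
Outflow: F_out = 12.8 × 33.1 = 423.68 mm·m/s
Steady-state rate R = (F_in − F_out)/L = (565.76 − 423.68) / 49000 m = 2.900e-03 mm/s.
R = 2.900e-03 × 3600 = 10.4 mm/hr.
Over 7.4 h: total = 10.4 × 7.4 = 76.96 ≈ 77 mm.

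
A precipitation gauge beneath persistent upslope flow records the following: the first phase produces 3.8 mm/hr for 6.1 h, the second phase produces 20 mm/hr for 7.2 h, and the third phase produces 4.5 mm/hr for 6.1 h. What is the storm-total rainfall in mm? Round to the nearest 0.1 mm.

Total = Σ Rᵢ Δtᵢ = 3.8 × 6.1 + 20 × 7.2 + 4.5 × 6.1
      = 23.18 + 144 + 27.45 = 194.6 mm.

total ≈ 194.6 mm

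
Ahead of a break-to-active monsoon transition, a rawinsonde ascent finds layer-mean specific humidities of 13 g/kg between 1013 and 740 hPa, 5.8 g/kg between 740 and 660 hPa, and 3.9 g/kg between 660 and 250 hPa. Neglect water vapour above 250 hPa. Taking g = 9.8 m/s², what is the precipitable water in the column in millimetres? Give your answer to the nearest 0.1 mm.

PW ≈ 57.3 mm

Precipitable water is the column-integrated vapour mass per unit area: PW = (1/g) Σ q̄ Δp, with q in kg/kg and Δp in Pa (1 kg/m² of water = 1 mm).
Layer 1013–740 hPa: Δp = 273 hPa = 27300 Pa, q̄ = 0.013 kg/kg → 0.013 × 27300 / 9.8 = 36.21 mm
Layer 740–660 hPa: Δp = 80 hPa = 8000 Pa, q̄ = 0.0058 kg/kg → 0.0058 × 8000 / 9.8 = 4.73 mm
Layer 660–250 hPa: Δp = 410 hPa = 41000 Pa, q̄ = 0.0039 kg/kg → 0.0039 × 41000 / 9.8 = 16.32 mm
PW = 36.21 + 4.73 + 16.32 = 57.26 ≈ 57.3 mm.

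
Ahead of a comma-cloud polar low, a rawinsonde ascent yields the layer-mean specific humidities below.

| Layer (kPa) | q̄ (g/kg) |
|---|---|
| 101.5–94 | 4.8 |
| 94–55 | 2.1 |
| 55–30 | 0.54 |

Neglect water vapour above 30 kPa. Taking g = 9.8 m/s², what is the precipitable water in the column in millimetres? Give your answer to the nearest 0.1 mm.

Precipitable water is the column-integrated vapour mass per unit area: PW = (1/g) Σ q̄ Δp, with q in kg/kg and Δp in Pa (1 kg/m² of water = 1 mm).
Layer 101.5–94 kPa: Δp = 75 hPa = 7500 Pa, q̄ = 0.0048 kg/kg → 0.0048 × 7500 / 9.8 = 3.67 mm
Layer 94–55 kPa: Δp = 390 hPa = 39000 Pa, q̄ = 0.0021 kg/kg → 0.0021 × 39000 / 9.8 = 8.36 mm
Layer 55–30 kPa: Δp = 250 hPa = 25000 Pa, q̄ = 0.00054 kg/kg → 0.00054 × 25000 / 9.8 = 1.38 mm
PW = 3.67 + 8.36 + 1.38 = 13.41 ≈ 13.4 mm.

PW ≈ 13.4 mm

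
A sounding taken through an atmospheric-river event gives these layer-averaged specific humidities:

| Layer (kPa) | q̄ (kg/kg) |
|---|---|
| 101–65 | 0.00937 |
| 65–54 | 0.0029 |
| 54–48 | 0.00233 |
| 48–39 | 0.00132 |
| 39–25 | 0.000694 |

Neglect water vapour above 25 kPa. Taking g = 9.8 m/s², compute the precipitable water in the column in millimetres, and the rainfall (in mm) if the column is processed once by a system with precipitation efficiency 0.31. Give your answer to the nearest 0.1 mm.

PW ≈ 41.3 mm; rainfall ≈ 12.8 mm

Precipitable water is the column-integrated vapour mass per unit area: PW = (1/g) Σ q̄ Δp, with q in kg/kg and Δp in Pa (1 kg/m² of water = 1 mm).
Layer 101–65 kPa: Δp = 360 hPa = 36000 Pa, q̄ = 0.00937 kg/kg → 0.00937 × 36000 / 9.8 = 34.42 mm
Layer 65–54 kPa: Δp = 110 hPa = 11000 Pa, q̄ = 0.0029 kg/kg → 0.0029 × 11000 / 9.8 = 3.26 mm
Layer 54–48 kPa: Δp = 60 hPa = 6000 Pa, q̄ = 0.00233 kg/kg → 0.00233 × 6000 / 9.8 = 1.43 mm
Layer 48–39 kPa: Δp = 90 hPa = 9000 Pa, q̄ = 0.00132 kg/kg → 0.00132 × 9000 / 9.8 = 1.21 mm
Layer 39–25 kPa: Δp = 140 hPa = 14000 Pa, q̄ = 0.000694 kg/kg → 0.000694 × 14000 / 9.8 = 0.99 mm
PW = 34.42 + 3.26 + 1.43 + 1.21 + 0.99 = 41.31 ≈ 41.3 mm.
Rainfall = ε × PW = 0.31 × 41.3 = 12.8 mm.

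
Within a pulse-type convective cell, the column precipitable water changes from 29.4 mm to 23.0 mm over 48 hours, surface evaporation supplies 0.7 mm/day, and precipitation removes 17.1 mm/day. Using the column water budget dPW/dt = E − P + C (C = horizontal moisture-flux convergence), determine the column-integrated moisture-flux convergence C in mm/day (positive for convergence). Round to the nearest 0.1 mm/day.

dPW/dt = (23.0 − 29.4) mm / (48/24 day) = -3.200 mm/day.
C = dPW/dt − E + P = (-3.200) − 0.7 + 17.1 = 13.2 mm/day.

C ≈ 13.2 mm/day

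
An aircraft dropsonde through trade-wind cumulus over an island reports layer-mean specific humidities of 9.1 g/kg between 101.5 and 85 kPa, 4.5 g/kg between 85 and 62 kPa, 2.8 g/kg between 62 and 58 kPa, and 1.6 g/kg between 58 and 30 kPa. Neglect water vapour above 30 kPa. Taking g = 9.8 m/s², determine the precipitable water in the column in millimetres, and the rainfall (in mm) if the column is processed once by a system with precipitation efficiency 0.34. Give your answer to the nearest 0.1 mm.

PW ≈ 31.6 mm; rainfall ≈ 10.7 mm

Precipitable water is the column-integrated vapour mass per unit area: PW = (1/g) Σ q̄ Δp, with q in kg/kg and Δp in Pa (1 kg/m² of water = 1 mm).
Layer 101.5–85 kPa: Δp = 165 hPa = 16500 Pa, q̄ = 0.0091 kg/kg → 0.0091 × 16500 / 9.8 = 15.32 mm
Layer 85–62 kPa: Δp = 230 hPa = 23000 Pa, q̄ = 0.0045 kg/kg → 0.0045 × 23000 / 9.8 = 10.56 mm
Layer 62–58 kPa: Δp = 40 hPa = 4000 Pa, q̄ = 0.0028 kg/kg → 0.0028 × 4000 / 9.8 = 1.14 mm
Layer 58–30 kPa: Δp = 280 hPa = 28000 Pa, q̄ = 0.0016 kg/kg → 0.0016 × 28000 / 9.8 = 4.57 mm
PW = 15.32 + 10.56 + 1.14 + 4.57 = 31.59 ≈ 31.6 mm.
Rainfall = ε × PW = 0.34 × 31.6 = 10.7 mm.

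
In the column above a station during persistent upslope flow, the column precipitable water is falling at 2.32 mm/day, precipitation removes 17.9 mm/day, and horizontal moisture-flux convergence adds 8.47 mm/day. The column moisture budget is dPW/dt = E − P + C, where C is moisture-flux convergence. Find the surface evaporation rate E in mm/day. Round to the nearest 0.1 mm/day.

dPW/dt = -2.32 mm/day.
E = dPW/dt + P − C = (-2.32) + 17.9 − (8.47) = 7.1 mm/day.

E ≈ 7.1 mm/day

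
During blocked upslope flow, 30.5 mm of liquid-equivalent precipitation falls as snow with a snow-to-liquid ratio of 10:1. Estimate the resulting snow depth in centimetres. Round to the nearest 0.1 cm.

Snow depth = liquid × ratio = 30.5 mm × 10 = 305 mm = 30.5 cm.

snow depth ≈ 30.5 cm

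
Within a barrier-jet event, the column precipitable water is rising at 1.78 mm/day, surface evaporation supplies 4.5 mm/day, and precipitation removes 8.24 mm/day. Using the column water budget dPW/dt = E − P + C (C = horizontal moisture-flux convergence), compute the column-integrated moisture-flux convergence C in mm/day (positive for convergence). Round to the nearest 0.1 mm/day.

dPW/dt = +1.78 mm/day.
C = dPW/dt − E + P = (+1.78) − 4.5 + 8.24 = 5.5 mm/day.

C ≈ 5.5 mm/day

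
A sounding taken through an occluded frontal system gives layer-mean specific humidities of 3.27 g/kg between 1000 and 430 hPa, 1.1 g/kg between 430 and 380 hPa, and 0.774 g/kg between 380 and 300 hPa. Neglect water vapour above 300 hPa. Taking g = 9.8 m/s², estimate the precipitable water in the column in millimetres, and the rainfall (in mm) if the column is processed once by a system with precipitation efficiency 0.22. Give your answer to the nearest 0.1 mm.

PW ≈ 20.2 mm; rainfall ≈ 4.4 mm

Precipitable water is the column-integrated vapour mass per unit area: PW = (1/g) Σ q̄ Δp, with q in kg/kg and Δp in Pa (1 kg/m² of water = 1 mm).
Layer 1000–430 hPa: Δp = 570 hPa = 57000 Pa, q̄ = 0.00327 kg/kg → 0.00327 × 57000 / 9.8 = 19.02 mm
Layer 430–380 hPa: Δp = 50 hPa = 5000 Pa, q̄ = 0.0011 kg/kg → 0.0011 × 5000 / 9.8 = 0.56 mm
Layer 380–300 hPa: Δp = 80 hPa = 8000 Pa, q̄ = 0.000774 kg/kg → 0.000774 × 8000 / 9.8 = 0.63 mm
PW = 19.02 + 0.56 + 0.63 = 20.21 ≈ 20.2 mm.
Rainfall = ε × PW = 0.22 × 20.2 = 4.4 mm.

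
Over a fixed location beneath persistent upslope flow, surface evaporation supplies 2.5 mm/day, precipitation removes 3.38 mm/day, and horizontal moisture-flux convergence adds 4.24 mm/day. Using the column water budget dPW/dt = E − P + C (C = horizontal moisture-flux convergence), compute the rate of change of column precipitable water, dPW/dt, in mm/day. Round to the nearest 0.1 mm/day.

dPW/dt = E − P + C = 2.5 − 3.38 + (4.24) = 3.4 mm/day.

dPW/dt ≈ 3.4 mm/day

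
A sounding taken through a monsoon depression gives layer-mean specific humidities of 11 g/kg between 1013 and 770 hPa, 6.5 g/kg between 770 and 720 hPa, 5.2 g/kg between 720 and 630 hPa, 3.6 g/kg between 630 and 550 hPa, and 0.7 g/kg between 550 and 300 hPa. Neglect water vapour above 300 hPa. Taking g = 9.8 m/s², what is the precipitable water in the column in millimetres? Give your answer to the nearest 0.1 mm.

Precipitable water is the column-integrated vapour mass per unit area: PW = (1/g) Σ q̄ Δp, with q in kg/kg and Δp in Pa (1 kg/m² of water = 1 mm).
Layer 1013–770 hPa: Δp = 243 hPa = 24300 Pa, q̄ = 0.011 kg/kg → 0.011 × 24300 / 9.8 = 27.28 mm
Layer 770–720 hPa: Δp = 50 hPa = 5000 Pa, q̄ = 0.0065 kg/kg → 0.0065 × 5000 / 9.8 = 3.32 mm
Layer 720–630 hPa: Δp = 90 hPa = 9000 Pa, q̄ = 0.0052 kg/kg → 0.0052 × 9000 / 9.8 = 4.78 mm
Layer 630–550 hPa: Δp = 80 hPa = 8000 Pa, q̄ = 0.0036 kg/kg → 0.0036 × 8000 / 9.8 = 2.94 mm
Layer 550–300 hPa: Δp = 250 hPa = 25000 Pa, q̄ = 0.0007 kg/kg → 0.0007 × 25000 / 9.8 = 1.79 mm
PW = 27.28 + 3.32 + 4.78 + 2.94 + 1.79 = 40.11 ≈ 40.1 mm.

PW ≈ 40.1 mm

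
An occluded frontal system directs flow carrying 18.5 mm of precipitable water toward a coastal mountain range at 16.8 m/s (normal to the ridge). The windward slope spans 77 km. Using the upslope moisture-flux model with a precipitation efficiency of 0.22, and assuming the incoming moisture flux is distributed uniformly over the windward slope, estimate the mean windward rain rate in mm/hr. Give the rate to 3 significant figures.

Incoming column moisture flux per unit ridge length: F = V × PW = 16.8 × 18.5 = 310.8 mm·m/s.
Spread over the 77 km slope with efficiency ε = 0.22: R = ε·F/W = 0.22 × 310.8 / 77000 m = 8.880e-04 mm/s.
R = 8.880e-04 × 3600 = 3.20 mm/hr.

R ≈ 3.20 mm/hr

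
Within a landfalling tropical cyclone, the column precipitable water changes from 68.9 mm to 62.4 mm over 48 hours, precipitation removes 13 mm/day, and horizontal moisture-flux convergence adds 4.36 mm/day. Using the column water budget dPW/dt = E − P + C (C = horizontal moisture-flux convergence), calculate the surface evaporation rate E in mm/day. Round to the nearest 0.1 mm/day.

dPW/dt = (62.4 − 68.9) mm / (48/24 day) = -3.250 mm/day.
E = dPW/dt + P − C = (-3.250) + 13 − (4.36) = 5.4 mm/day.

E ≈ 5.4 mm/day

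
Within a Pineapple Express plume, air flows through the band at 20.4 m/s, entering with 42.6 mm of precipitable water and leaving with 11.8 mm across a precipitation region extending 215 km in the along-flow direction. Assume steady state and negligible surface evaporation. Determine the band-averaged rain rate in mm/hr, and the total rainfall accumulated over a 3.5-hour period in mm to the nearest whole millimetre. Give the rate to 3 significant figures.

R ≈ 10.5 mm/hr; total ≈ 37 mm

Column moisture flux per unit crosswind length is F = V × PW.
Inflow: F_in = 20.4 × 42.6 = 869.04 mm·m/s
Outflow: F_out = 20.4 × 11.8 = 240.72 mm·m/s
Steady-state rate R = (F_in − F_out)/L = (869.04 − 240.72) / 215000 m = 2.922e-03 mm/s.
R = 2.922e-03 × 3600 = 10.5 mm/hr.
Over 3.5 h: total = 10.5 × 3.5 = 36.75 ≈ 37 mm.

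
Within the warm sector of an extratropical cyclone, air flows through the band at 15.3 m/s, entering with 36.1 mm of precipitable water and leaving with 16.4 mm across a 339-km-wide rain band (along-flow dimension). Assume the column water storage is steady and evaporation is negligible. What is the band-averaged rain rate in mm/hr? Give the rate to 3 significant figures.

R ≈ 3.20 mm/hr

Column moisture flux per unit crosswind length is F = V × PW.
Inflow: F_in = 15.3 × 36.1 = 552.33 mm·m/s
Outflow: F_out = 15.3 × 16.4 = 250.92 mm·m/s
Steady-state rate R = (F_in − F_out)/L = (552.33 − 250.92) / 339000 m = 8.891e-04 mm/s.
R = 8.891e-04 × 3600 = 3.20 mm/hr.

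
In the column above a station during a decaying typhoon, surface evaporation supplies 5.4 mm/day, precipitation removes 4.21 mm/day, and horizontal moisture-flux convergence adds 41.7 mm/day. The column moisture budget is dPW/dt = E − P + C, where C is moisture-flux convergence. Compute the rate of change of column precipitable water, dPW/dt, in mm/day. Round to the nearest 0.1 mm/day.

dPW/dt = E − P + C = 5.4 − 4.21 + (41.7) = 42.9 mm/day.

dPW/dt ≈ 42.9 mm/day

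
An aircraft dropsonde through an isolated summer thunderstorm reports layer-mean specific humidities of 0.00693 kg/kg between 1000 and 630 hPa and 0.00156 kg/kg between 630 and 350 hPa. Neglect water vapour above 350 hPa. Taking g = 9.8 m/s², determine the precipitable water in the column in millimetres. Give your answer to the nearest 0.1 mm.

Precipitable water is the column-integrated vapour mass per unit area: PW = (1/g) Σ q̄ Δp, with q in kg/kg and Δp in Pa (1 kg/m² of water = 1 mm).
Layer 1000–630 hPa: Δp = 370 hPa = 37000 Pa, q̄ = 0.00693 kg/kg → 0.00693 × 37000 / 9.8 = 26.16 mm
Layer 630–350 hPa: Δp = 280 hPa = 28000 Pa, q̄ = 0.00156 kg/kg → 0.00156 × 28000 / 9.8 = 4.46 mm
PW = 26.16 + 4.46 = 30.62 ≈ 30.6 mm.

PW ≈ 30.6 mm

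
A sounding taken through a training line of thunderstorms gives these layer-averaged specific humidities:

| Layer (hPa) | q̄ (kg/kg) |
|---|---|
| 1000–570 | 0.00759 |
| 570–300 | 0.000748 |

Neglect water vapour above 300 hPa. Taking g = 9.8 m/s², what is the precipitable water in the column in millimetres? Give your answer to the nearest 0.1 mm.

Precipitable water is the column-integrated vapour mass per unit area: PW = (1/g) Σ q̄ Δp, with q in kg/kg and Δp in Pa (1 kg/m² of water = 1 mm).
Layer 1000–570 hPa: Δp = 430 hPa = 43000 Pa, q̄ = 0.00759 kg/kg → 0.00759 × 43000 / 9.8 = 33.30 mm
Layer 570–300 hPa: Δp = 270 hPa = 27000 Pa, q̄ = 0.000748 kg/kg → 0.000748 × 27000 / 9.8 = 2.06 mm
PW = 33.30 + 2.06 = 35.36 ≈ 35.4 mm.

PW ≈ 35.4 mm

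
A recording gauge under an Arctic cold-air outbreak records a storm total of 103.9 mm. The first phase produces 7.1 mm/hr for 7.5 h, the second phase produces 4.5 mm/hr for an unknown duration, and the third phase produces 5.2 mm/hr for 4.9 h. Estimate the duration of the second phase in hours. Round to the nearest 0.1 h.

Known phases: 7.1 × 7.5 + 5.2 × 4.9 = 53.25 + 25.48 = 78.73 mm.
Remaining depth = 103.9 − 78.73 = 25.17 mm.
Duration = 25.17 / 4.5 = 5.6 h.

duration ≈ 5.6 h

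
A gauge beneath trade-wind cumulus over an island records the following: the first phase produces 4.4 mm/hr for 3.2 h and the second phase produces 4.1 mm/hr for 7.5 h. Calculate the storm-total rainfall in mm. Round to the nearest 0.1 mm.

Total = Σ Rᵢ Δtᵢ = 4.4 × 3.2 + 4.1 × 7.5
      = 14.08 + 30.75 = 44.8 mm.

total ≈ 44.8 mm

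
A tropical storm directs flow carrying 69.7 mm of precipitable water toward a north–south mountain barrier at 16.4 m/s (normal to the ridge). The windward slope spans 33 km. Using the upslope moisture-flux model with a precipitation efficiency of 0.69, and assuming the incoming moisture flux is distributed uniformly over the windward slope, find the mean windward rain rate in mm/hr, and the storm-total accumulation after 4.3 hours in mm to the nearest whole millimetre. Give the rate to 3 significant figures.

Incoming column moisture flux per unit ridge length: F = V × PW = 16.4 × 69.7 = 1143.08 mm·m/s.
Spread over the 33 km slope with efficiency ε = 0.69: R = ε·F/W = 0.69 × 1143.08 / 33000 m = 2.390e-02 mm/s.
R = 2.390e-02 × 3600 = 86.0 mm/hr.
Over 4.3 h: total = 86.0 × 4.3 = 369.8 ≈ 370 mm.

R ≈ 86.0 mm/hr; total ≈ 370 mm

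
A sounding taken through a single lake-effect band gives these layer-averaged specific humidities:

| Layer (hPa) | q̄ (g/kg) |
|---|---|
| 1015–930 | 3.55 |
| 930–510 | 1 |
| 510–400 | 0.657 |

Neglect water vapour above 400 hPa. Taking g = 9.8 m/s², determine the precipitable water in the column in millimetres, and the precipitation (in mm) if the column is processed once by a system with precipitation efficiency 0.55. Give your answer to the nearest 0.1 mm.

Precipitable water is the column-integrated vapour mass per unit area: PW = (1/g) Σ q̄ Δp, with q in kg/kg and Δp in Pa (1 kg/m² of water = 1 mm).
Layer 1015–930 hPa: Δp = 85 hPa = 8500 Pa, q̄ = 0.00355 kg/kg → 0.00355 × 8500 / 9.8 = 3.08 mm
Layer 930–510 hPa: Δp = 420 hPa = 42000 Pa, q̄ = 0.001 kg/kg → 0.001 × 42000 / 9.8 = 4.29 mm
Layer 510–400 hPa: Δp = 110 hPa = 11000 Pa, q̄ = 0.000657 kg/kg → 0.000657 × 11000 / 9.8 = 0.74 mm
PW = 3.08 + 4.29 + 0.74 = 8.11 ≈ 8.1 mm.
Precipitation = ε × PW = 0.55 × 8.1 = 4.5 mm.

PW ≈ 8.1 mm; precipitation ≈ 4.5 mm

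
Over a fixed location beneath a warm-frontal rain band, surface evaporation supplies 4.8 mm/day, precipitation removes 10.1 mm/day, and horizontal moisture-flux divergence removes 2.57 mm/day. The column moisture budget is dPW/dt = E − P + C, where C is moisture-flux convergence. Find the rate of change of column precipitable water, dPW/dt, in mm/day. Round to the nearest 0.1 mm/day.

dPW/dt ≈ -7.9 mm/day

dPW/dt = E − P + C = 4.8 − 10.1 + (-2.57) = -7.9 mm/day.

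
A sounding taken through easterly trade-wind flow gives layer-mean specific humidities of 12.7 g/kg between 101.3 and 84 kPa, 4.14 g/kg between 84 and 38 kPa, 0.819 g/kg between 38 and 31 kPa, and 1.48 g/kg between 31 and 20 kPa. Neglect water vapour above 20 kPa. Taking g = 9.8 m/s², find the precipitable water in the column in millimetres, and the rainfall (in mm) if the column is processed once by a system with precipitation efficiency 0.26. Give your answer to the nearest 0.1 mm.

Precipitable water is the column-integrated vapour mass per unit area: PW = (1/g) Σ q̄ Δp, with q in kg/kg and Δp in Pa (1 kg/m² of water = 1 mm).
Layer 101.3–84 kPa: Δp = 173 hPa = 17300 Pa, q̄ = 0.0127 kg/kg → 0.0127 × 17300 / 9.8 = 22.42 mm
Layer 84–38 kPa: Δp = 460 hPa = 46000 Pa, q̄ = 0.00414 kg/kg → 0.00414 × 46000 / 9.8 = 19.43 mm
Layer 38–31 kPa: Δp = 70 hPa = 7000 Pa, q̄ = 0.000819 kg/kg → 0.000819 × 7000 / 9.8 = 0.58 mm
Layer 31–20 kPa: Δp = 110 hPa = 11000 Pa, q̄ = 0.00148 kg/kg → 0.00148 × 11000 / 9.8 = 1.66 mm
PW = 22.42 + 19.43 + 0.58 + 1.66 = 44.09 ≈ 44.1 mm.
Rainfall = ε × PW = 0.26 × 44.1 = 11.5 mm.

PW ≈ 44.1 mm; rainfall ≈ 11.5 mm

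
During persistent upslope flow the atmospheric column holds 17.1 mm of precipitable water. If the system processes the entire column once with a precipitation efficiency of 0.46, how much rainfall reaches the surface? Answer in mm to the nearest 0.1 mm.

rainfall ≈ 7.9 mm

Rainfall = ε × PW = 0.46 × 17.1 = 7.9 mm.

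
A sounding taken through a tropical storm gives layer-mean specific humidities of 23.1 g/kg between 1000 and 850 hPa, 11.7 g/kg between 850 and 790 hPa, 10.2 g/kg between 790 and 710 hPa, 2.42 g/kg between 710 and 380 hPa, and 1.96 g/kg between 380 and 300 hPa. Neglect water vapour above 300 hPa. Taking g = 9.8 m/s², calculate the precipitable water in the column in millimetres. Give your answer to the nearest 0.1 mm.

Precipitable water is the column-integrated vapour mass per unit area: PW = (1/g) Σ q̄ Δp, with q in kg/kg and Δp in Pa (1 kg/m² of water = 1 mm).
Layer 1000–850 hPa: Δp = 150 hPa = 15000 Pa, q̄ = 0.0231 kg/kg → 0.0231 × 15000 / 9.8 = 35.36 mm
Layer 850–790 hPa: Δp = 60 hPa = 6000 Pa, q̄ = 0.0117 kg/kg → 0.0117 × 6000 / 9.8 = 7.16 mm
Layer 790–710 hPa: Δp = 80 hPa = 8000 Pa, q̄ = 0.0102 kg/kg → 0.0102 × 8000 / 9.8 = 8.33 mm
Layer 710–380 hPa: Δp = 330 hPa = 33000 Pa, q̄ = 0.00242 kg/kg → 0.00242 × 33000 / 9.8 = 8.15 mm
Layer 380–300 hPa: Δp = 80 hPa = 8000 Pa, q̄ = 0.00196 kg/kg → 0.00196 × 8000 / 9.8 = 1.60 mm
PW = 35.36 + 7.16 + 8.33 + 8.15 + 1.60 = 60.60 ≈ 60.6 mm.

PW ≈ 60.6 mm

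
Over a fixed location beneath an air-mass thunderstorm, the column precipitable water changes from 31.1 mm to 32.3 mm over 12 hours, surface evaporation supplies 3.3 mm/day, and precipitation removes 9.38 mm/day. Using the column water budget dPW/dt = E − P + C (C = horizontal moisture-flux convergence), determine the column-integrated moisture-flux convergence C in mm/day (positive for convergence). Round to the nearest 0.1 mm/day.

dPW/dt = (32.3 − 31.1) mm / (12/24 day) = +2.400 mm/day.
C = dPW/dt − E + P = (+2.400) − 3.3 + 9.38 = 8.5 mm/day.

C ≈ 8.5 mm/day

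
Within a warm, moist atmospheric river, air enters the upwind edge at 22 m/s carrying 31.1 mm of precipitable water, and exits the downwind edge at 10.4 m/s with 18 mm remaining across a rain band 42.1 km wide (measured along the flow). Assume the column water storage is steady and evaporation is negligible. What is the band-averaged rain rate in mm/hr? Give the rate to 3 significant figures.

R ≈ 42.5 mm/hr

Column moisture flux per unit crosswind length is F = V × PW.
Inflow: F_in = 22 × 31.1 = 684.2 mm·m/s
Outflow: F_out = 10.4 × 18 = 187.2 mm·m/s
Steady-state rate R = (F_in − F_out)/L = (684.2 − 187.2) / 42100 m = 1.181e-02 mm/s.
R = 1.181e-02 × 3600 = 42.5 mm/hr.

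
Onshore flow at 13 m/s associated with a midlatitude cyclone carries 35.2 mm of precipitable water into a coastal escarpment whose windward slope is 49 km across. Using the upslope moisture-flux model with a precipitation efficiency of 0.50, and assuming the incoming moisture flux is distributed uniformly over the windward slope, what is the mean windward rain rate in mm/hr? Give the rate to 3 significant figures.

Incoming column moisture flux per unit ridge length: F = V × PW = 13 × 35.2 = 457.6 mm·m/s.
Spread over the 49 km slope with efficiency ε = 0.50: R = ε·F/W = 0.50 × 457.6 / 49000 m = 4.669e-03 mm/s.
R = 4.669e-03 × 3600 = 16.8 mm/hr.

R ≈ 16.8 mm/hr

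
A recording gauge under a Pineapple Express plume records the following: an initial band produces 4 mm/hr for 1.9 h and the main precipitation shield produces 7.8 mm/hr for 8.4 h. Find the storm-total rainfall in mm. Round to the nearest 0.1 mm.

Total = Σ Rᵢ Δtᵢ = 4 × 1.9 + 7.8 × 8.4
      = 7.6 + 65.52 = 73.1 mm.

total ≈ 73.1 mm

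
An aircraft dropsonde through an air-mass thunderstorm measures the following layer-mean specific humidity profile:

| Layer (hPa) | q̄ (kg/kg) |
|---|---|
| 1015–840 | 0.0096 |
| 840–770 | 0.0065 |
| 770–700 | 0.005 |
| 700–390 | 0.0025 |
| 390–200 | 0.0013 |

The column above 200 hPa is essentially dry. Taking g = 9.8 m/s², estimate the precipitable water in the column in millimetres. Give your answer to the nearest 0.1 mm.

PW ≈ 35.8 mm

Precipitable water is the column-integrated vapour mass per unit area: PW = (1/g) Σ q̄ Δp, with q in kg/kg and Δp in Pa (1 kg/m² of water = 1 mm).
Layer 1015–840 hPa: Δp = 175 hPa = 17500 Pa, q̄ = 0.0096 kg/kg → 0.0096 × 17500 / 9.8 = 17.14 mm
Layer 840–770 hPa: Δp = 70 hPa = 7000 Pa, q̄ = 0.0065 kg/kg → 0.0065 × 7000 / 9.8 = 4.64 mm
Layer 770–700 hPa: Δp = 70 hPa = 7000 Pa, q̄ = 0.005 kg/kg → 0.005 × 7000 / 9.8 = 3.57 mm
Layer 700–390 hPa: Δp = 310 hPa = 31000 Pa, q̄ = 0.0025 kg/kg → 0.0025 × 31000 / 9.8 = 7.91 mm
Layer 390–200 hPa: Δp = 190 hPa = 19000 Pa, q̄ = 0.0013 kg/kg → 0.0013 × 19000 / 9.8 = 2.52 mm
PW = 17.14 + 4.64 + 3.57 + 7.91 + 2.52 = 35.78 ≈ 35.8 mm.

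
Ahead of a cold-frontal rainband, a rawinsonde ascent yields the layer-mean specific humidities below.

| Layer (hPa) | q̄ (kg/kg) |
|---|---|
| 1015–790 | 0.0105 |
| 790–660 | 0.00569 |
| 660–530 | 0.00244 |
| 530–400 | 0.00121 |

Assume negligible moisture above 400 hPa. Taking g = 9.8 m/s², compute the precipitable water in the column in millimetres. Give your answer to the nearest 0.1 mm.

PW ≈ 36.5 mm

Precipitable water is the column-integrated vapour mass per unit area: PW = (1/g) Σ q̄ Δp, with q in kg/kg and Δp in Pa (1 kg/m² of water = 1 mm).
Layer 1015–790 hPa: Δp = 225 hPa = 22500 Pa, q̄ = 0.0105 kg/kg → 0.0105 × 22500 / 9.8 = 24.11 mm
Layer 790–660 hPa: Δp = 130 hPa = 13000 Pa, q̄ = 0.00569 kg/kg → 0.00569 × 13000 / 9.8 = 7.55 mm
Layer 660–530 hPa: Δp = 130 hPa = 13000 Pa, q̄ = 0.00244 kg/kg → 0.00244 × 13000 / 9.8 = 3.24 mm
Layer 530–400 hPa: Δp = 130 hPa = 13000 Pa, q̄ = 0.00121 kg/kg → 0.00121 × 13000 / 9.8 = 1.61 mm
PW = 24.11 + 7.55 + 3.24 + 1.61 = 36.51 ≈ 36.5 mm.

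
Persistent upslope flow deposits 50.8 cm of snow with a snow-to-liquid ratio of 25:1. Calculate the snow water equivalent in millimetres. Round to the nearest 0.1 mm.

SWE = snow depth / ratio = 50.8 cm / 25 = 2.032 cm = 20.3 mm.

SWE ≈ 20.3 mm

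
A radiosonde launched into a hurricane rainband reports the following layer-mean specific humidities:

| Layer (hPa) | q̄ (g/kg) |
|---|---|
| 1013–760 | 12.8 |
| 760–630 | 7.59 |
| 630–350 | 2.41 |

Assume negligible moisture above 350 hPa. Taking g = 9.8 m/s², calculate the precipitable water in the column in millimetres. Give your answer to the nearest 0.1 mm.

PW ≈ 50.0 mm

Precipitable water is the column-integrated vapour mass per unit area: PW = (1/g) Σ q̄ Δp, with q in kg/kg and Δp in Pa (1 kg/m² of water = 1 mm).
Layer 1013–760 hPa: Δp = 253 hPa = 25300 Pa, q̄ = 0.0128 kg/kg → 0.0128 × 25300 / 9.8 = 33.04 mm
Layer 760–630 hPa: Δp = 130 hPa = 13000 Pa, q̄ = 0.00759 kg/kg → 0.00759 × 13000 / 9.8 = 10.07 mm
Layer 630–350 hPa: Δp = 280 hPa = 28000 Pa, q̄ = 0.00241 kg/kg → 0.00241 × 28000 / 9.8 = 6.89 mm
PW = 33.04 + 10.07 + 6.89 = 50.00 ≈ 50.0 mm.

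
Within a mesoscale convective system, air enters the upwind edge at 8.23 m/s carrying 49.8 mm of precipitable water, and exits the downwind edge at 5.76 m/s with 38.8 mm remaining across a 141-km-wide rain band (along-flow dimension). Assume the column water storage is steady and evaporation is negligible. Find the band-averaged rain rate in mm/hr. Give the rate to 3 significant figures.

Column moisture flux per unit crosswind length is F = V × PW.
Inflow: F_in = 8.23 × 49.8 = 409.854 mm·m/s
Outflow: F_out = 5.76 × 38.8 = 223.488 mm·m/s
Steady-state rate R = (F_in − F_out)/L = (409.854 − 223.488) / 141000 m = 1.322e-03 mm/s.
R = 1.322e-03 × 3600 = 4.76 mm/hr.

R ≈ 4.76 mm/hr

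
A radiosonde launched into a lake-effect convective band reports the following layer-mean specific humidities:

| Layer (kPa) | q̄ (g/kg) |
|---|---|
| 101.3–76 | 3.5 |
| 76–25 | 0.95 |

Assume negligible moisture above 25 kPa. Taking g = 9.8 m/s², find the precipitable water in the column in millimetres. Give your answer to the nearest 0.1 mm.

Precipitable water is the column-integrated vapour mass per unit area: PW = (1/g) Σ q̄ Δp, with q in kg/kg and Δp in Pa (1 kg/m² of water = 1 mm).
Layer 101.3–76 kPa: Δp = 253 hPa = 25300 Pa, q̄ = 0.0035 kg/kg → 0.0035 × 25300 / 9.8 = 9.04 mm
Layer 76–25 kPa: Δp = 510 hPa = 51000 Pa, q̄ = 0.00095 kg/kg → 0.00095 × 51000 / 9.8 = 4.94 mm
PW = 9.04 + 4.94 = 13.98 ≈ 14.0 mm.

PW ≈ 14.0 mm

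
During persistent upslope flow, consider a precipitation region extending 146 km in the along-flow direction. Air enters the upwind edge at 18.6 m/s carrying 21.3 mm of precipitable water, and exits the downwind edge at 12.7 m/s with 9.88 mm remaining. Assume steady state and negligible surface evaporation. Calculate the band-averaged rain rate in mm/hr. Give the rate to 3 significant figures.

R ≈ 6.67 mm/hr

Column moisture flux per unit crosswind length is F = V × PW.
Inflow: F_in = 18.6 × 21.3 = 396.18 mm·m/s
Outflow: F_out = 12.7 × 9.88 = 125.476 mm·m/s
Steady-state rate R = (F_in − F_out)/L = (396.18 − 125.476) / 146000 m = 1.854e-03 mm/s.
R = 1.854e-03 × 3600 = 6.67 mm/hr.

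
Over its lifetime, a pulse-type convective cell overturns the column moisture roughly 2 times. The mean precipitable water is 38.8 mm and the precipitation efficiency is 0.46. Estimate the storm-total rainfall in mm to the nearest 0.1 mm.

rainfall ≈ 35.7 mm

Each cycle deposits ε × PW = 0.46 × 38.8 = 17.848 mm.
Over 2 cycles: 2 × 17.848 = 35.7 mm.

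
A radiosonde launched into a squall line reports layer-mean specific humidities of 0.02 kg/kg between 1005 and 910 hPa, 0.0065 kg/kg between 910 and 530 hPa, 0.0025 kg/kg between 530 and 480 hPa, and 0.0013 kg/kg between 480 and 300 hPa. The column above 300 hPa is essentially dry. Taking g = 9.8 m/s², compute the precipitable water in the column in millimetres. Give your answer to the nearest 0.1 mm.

Precipitable water is the column-integrated vapour mass per unit area: PW = (1/g) Σ q̄ Δp, with q in kg/kg and Δp in Pa (1 kg/m² of water = 1 mm).
Layer 1005–910 hPa: Δp = 95 hPa = 9500 Pa, q̄ = 0.02 kg/kg → 0.02 × 9500 / 9.8 = 19.39 mm
Layer 910–530 hPa: Δp = 380 hPa = 38000 Pa, q̄ = 0.0065 kg/kg → 0.0065 × 38000 / 9.8 = 25.20 mm
Layer 530–480 hPa: Δp = 50 hPa = 5000 Pa, q̄ = 0.0025 kg/kg → 0.0025 × 5000 / 9.8 = 1.28 mm
Layer 480–300 hPa: Δp = 180 hPa = 18000 Pa, q̄ = 0.0013 kg/kg → 0.0013 × 18000 / 9.8 = 2.39 mm
PW = 19.39 + 25.20 + 1.28 + 2.39 = 48.26 ≈ 48.3 mm.

PW ≈ 48.3 mm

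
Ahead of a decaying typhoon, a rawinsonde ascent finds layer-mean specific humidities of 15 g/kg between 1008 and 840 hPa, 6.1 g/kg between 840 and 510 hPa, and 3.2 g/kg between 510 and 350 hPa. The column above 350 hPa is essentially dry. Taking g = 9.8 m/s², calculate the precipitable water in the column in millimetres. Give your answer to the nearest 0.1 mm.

Precipitable water is the column-integrated vapour mass per unit area: PW = (1/g) Σ q̄ Δp, with q in kg/kg and Δp in Pa (1 kg/m² of water = 1 mm).
Layer 1008–840 hPa: Δp = 168 hPa = 16800 Pa, q̄ = 0.015 kg/kg → 0.015 × 16800 / 9.8 = 25.71 mm
Layer 840–510 hPa: Δp = 330 hPa = 33000 Pa, q̄ = 0.0061 kg/kg → 0.0061 × 33000 / 9.8 = 20.54 mm
Layer 510–350 hPa: Δp = 160 hPa = 16000 Pa, q̄ = 0.0032 kg/kg → 0.0032 × 16000 / 9.8 = 5.22 mm
PW = 25.71 + 20.54 + 5.22 = 51.47 ≈ 51.5 mm.

PW ≈ 51.5 mm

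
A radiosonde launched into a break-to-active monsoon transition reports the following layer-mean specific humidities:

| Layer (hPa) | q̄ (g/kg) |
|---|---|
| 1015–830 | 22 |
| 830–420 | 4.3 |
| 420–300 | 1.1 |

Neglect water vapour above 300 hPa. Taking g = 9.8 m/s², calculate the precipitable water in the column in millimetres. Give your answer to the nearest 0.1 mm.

Precipitable water is the column-integrated vapour mass per unit area: PW = (1/g) Σ q̄ Δp, with q in kg/kg and Δp in Pa (1 kg/m² of water = 1 mm).
Layer 1015–830 hPa: Δp = 185 hPa = 18500 Pa, q̄ = 0.022 kg/kg → 0.022 × 18500 / 9.8 = 41.53 mm
Layer 830–420 hPa: Δp = 410 hPa = 41000 Pa, q̄ = 0.0043 kg/kg → 0.0043 × 41000 / 9.8 = 17.99 mm
Layer 420–300 hPa: Δp = 120 hPa = 12000 Pa, q̄ = 0.0011 kg/kg → 0.0011 × 12000 / 9.8 = 1.35 mm
PW = 41.53 + 17.99 + 1.35 = 60.87 ≈ 60.9 mm.

PW ≈ 60.9 mm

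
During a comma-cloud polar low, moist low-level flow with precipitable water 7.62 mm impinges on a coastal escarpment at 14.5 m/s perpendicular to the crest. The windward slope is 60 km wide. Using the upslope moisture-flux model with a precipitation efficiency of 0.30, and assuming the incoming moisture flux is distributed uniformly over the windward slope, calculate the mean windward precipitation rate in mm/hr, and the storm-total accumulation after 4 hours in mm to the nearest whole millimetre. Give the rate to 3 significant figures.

Incoming column moisture flux per unit ridge length: F = V × PW = 14.5 × 7.62 = 110.49 mm·m/s.
Spread over the 60 km slope with efficiency ε = 0.30: R = ε·F/W = 0.30 × 110.49 / 60000 m = 5.525e-04 mm/s.
R = 5.525e-04 × 3600 = 1.99 mm/hr.
Over 4 h: total = 1.99 × 4 = 7.96 ≈ 8 mm.

R ≈ 1.99 mm/hr; total ≈ 8 mm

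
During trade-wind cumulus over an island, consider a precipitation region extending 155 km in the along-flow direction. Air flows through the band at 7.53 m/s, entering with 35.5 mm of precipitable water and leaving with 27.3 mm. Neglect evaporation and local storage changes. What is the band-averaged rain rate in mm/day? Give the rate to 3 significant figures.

R ≈ 34.4 mm/day

Column moisture flux per unit crosswind length is F = V × PW.
Inflow: F_in = 7.53 × 35.5 = 267.315 mm·m/s
Outflow: F_out = 7.53 × 27.3 = 205.569 mm·m/s
Steady-state rate R = (F_in − F_out)/L = (267.315 − 205.569) / 155000 m = 3.984e-04 mm/s.
R = 3.984e-04 × 3600 × 24 = 34.4 mm/day.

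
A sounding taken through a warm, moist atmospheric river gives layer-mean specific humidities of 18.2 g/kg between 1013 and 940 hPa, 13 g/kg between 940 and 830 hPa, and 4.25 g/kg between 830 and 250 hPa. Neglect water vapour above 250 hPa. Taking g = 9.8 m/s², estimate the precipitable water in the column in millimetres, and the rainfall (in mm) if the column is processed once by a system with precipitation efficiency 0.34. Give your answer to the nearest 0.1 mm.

PW ≈ 53.3 mm; rainfall ≈ 18.1 mm

Precipitable water is the column-integrated vapour mass per unit area: PW = (1/g) Σ q̄ Δp, with q in kg/kg and Δp in Pa (1 kg/m² of water = 1 mm).
Layer 1013–940 hPa: Δp = 73 hPa = 7300 Pa, q̄ = 0.0182 kg/kg → 0.0182 × 7300 / 9.8 = 13.56 mm
Layer 940–830 hPa: Δp = 110 hPa = 11000 Pa, q̄ = 0.013 kg/kg → 0.013 × 11000 / 9.8 = 14.59 mm
Layer 830–250 hPa: Δp = 580 hPa = 58000 Pa, q̄ = 0.00425 kg/kg → 0.00425 × 58000 / 9.8 = 25.15 mm
PW = 13.56 + 14.59 + 25.15 = 53.30 ≈ 53.3 mm.
Rainfall = ε × PW = 0.34 × 53.3 = 18.1 mm.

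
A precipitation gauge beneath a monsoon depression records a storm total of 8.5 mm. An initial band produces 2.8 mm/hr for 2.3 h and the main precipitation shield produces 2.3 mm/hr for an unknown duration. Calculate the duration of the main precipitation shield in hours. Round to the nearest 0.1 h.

Known phases: 2.8 × 2.3 = 6.44 mm.
Remaining depth = 8.5 − 6.44 = 2.06 mm.
Duration = 2.06 / 2.3 = 0.9 h.

duration ≈ 0.9 h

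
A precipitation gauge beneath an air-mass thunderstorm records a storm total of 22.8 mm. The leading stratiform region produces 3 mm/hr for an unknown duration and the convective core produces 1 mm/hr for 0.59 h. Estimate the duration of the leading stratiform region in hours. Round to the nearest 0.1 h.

duration ≈ 7.4 h

Known phases: 1 × 0.59 = 0.59 mm.
Remaining depth = 22.8 − 0.59 = 22.21 mm.
Duration = 22.21 / 3 = 7.4 h.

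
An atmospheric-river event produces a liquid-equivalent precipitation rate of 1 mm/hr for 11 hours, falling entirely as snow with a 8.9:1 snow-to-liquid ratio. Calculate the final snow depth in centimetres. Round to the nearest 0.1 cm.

snow depth ≈ 9.8 cm

Liquid-equivalent depth = 1 × 11 = 11 mm.
Snow depth = 11 mm × 8.9 = 97.9 mm = 9.8 cm.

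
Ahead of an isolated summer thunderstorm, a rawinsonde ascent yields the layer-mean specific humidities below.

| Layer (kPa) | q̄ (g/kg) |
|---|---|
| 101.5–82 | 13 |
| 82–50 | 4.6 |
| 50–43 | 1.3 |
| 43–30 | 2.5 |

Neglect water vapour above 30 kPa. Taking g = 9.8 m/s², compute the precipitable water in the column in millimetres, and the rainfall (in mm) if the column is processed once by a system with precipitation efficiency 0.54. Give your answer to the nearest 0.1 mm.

PW ≈ 45.1 mm; rainfall ≈ 24.4 mm

Precipitable water is the column-integrated vapour mass per unit area: PW = (1/g) Σ q̄ Δp, with q in kg/kg and Δp in Pa (1 kg/m² of water = 1 mm).
Layer 101.5–82 kPa: Δp = 195 hPa = 19500 Pa, q̄ = 0.013 kg/kg → 0.013 × 19500 / 9.8 = 25.87 mm
Layer 82–50 kPa: Δp = 320 hPa = 32000 Pa, q̄ = 0.0046 kg/kg → 0.0046 × 32000 / 9.8 = 15.02 mm
Layer 50–43 kPa: Δp = 70 hPa = 7000 Pa, q̄ = 0.0013 kg/kg → 0.0013 × 7000 / 9.8 = 0.93 mm
Layer 43–30 kPa: Δp = 130 hPa = 13000 Pa, q̄ = 0.0025 kg/kg → 0.0025 × 13000 / 9.8 = 3.32 mm
PW = 25.87 + 15.02 + 0.93 + 3.32 = 45.14 ≈ 45.1 mm.
Rainfall = ε × PW = 0.54 × 45.1 = 24.4 mm.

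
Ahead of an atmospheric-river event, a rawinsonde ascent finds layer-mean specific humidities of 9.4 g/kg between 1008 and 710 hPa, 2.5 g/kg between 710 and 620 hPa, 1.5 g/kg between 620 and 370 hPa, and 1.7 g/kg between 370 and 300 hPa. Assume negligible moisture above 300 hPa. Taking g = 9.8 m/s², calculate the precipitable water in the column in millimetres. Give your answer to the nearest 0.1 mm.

Precipitable water is the column-integrated vapour mass per unit area: PW = (1/g) Σ q̄ Δp, with q in kg/kg and Δp in Pa (1 kg/m² of water = 1 mm).
Layer 1008–710 hPa: Δp = 298 hPa = 29800 Pa, q̄ = 0.0094 kg/kg → 0.0094 × 29800 / 9.8 = 28.58 mm
Layer 710–620 hPa: Δp = 90 hPa = 9000 Pa, q̄ = 0.0025 kg/kg → 0.0025 × 9000 / 9.8 = 2.30 mm
Layer 620–370 hPa: Δp = 250 hPa = 25000 Pa, q̄ = 0.0015 kg/kg → 0.0015 × 25000 / 9.8 = 3.83 mm
Layer 370–300 hPa: Δp = 70 hPa = 7000 Pa, q̄ = 0.0017 kg/kg → 0.0017 × 7000 / 9.8 = 1.21 mm
PW = 28.58 + 2.30 + 3.83 + 1.21 = 35.92 ≈ 35.9 mm.

PW ≈ 35.9 mm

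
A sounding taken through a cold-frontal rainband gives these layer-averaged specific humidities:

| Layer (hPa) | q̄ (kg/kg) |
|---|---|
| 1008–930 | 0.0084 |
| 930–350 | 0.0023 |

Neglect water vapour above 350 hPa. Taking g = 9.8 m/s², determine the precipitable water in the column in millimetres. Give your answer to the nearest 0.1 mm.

PW ≈ 20.3 mm

Precipitable water is the column-integrated vapour mass per unit area: PW = (1/g) Σ q̄ Δp, with q in kg/kg and Δp in Pa (1 kg/m² of water = 1 mm).
Layer 1008–930 hPa: Δp = 78 hPa = 7800 Pa, q̄ = 0.0084 kg/kg → 0.0084 × 7800 / 9.8 = 6.69 mm
Layer 930–350 hPa: Δp = 580 hPa = 58000 Pa, q̄ = 0.0023 kg/kg → 0.0023 × 58000 / 9.8 = 13.61 mm
PW = 6.69 + 13.61 = 20.30 ≈ 20.3 mm.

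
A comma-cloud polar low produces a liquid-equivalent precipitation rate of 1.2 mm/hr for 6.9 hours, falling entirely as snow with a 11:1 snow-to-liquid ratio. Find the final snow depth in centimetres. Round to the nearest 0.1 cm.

Liquid-equivalent depth = 1.2 × 6.9 = 8.28 mm.
Snow depth = 8.28 mm × 11 = 91.08 mm = 9.1 cm.

snow depth ≈ 9.1 cm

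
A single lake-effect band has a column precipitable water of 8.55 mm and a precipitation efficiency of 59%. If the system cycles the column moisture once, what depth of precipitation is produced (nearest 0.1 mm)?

Precipitation = ε × PW = 0.59 × 8.55 = 5.0 mm.

precipitation ≈ 5.0 mm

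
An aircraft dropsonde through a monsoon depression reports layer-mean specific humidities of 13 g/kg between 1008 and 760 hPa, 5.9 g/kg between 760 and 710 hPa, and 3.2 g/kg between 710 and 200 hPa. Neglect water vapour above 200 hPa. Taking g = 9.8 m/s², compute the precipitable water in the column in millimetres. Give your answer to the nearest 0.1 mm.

PW ≈ 52.6 mm

Precipitable water is the column-integrated vapour mass per unit area: PW = (1/g) Σ q̄ Δp, with q in kg/kg and Δp in Pa (1 kg/m² of water = 1 mm).
Layer 1008–760 hPa: Δp = 248 hPa = 24800 Pa, q̄ = 0.013 kg/kg → 0.013 × 24800 / 9.8 = 32.90 mm
Layer 760–710 hPa: Δp = 50 hPa = 5000 Pa, q̄ = 0.0059 kg/kg → 0.0059 × 5000 / 9.8 = 3.01 mm
Layer 710–200 hPa: Δp = 510 hPa = 51000 Pa, q̄ = 0.0032 kg/kg → 0.0032 × 51000 / 9.8 = 16.65 mm
PW = 32.90 + 3.01 + 16.65 = 52.56 ≈ 52.6 mm.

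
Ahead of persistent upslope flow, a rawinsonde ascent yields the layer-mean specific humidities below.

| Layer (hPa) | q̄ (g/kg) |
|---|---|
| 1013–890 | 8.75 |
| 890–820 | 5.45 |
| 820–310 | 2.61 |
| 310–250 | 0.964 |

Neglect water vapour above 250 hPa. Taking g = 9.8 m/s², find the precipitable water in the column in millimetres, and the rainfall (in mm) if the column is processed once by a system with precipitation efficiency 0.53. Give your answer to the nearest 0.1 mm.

PW ≈ 29.0 mm; rainfall ≈ 15.4 mm

Precipitable water is the column-integrated vapour mass per unit area: PW = (1/g) Σ q̄ Δp, with q in kg/kg and Δp in Pa (1 kg/m² of water = 1 mm).
Layer 1013–890 hPa: Δp = 123 hPa = 12300 Pa, q̄ = 0.00875 kg/kg → 0.00875 × 12300 / 9.8 = 10.98 mm
Layer 890–820 hPa: Δp = 70 hPa = 7000 Pa, q̄ = 0.00545 kg/kg → 0.00545 × 7000 / 9.8 = 3.89 mm
Layer 820–310 hPa: Δp = 510 hPa = 51000 Pa, q̄ = 0.00261 kg/kg → 0.00261 × 51000 / 9.8 = 13.58 mm
Layer 310–250 hPa: Δp = 60 hPa = 6000 Pa, q̄ = 0.000964 kg/kg → 0.000964 × 6000 / 9.8 = 0.59 mm
PW = 10.98 + 3.89 + 13.58 + 0.59 = 29.04 ≈ 29.0 mm.
Rainfall = ε × PW = 0.53 × 29.0 = 15.4 mm.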